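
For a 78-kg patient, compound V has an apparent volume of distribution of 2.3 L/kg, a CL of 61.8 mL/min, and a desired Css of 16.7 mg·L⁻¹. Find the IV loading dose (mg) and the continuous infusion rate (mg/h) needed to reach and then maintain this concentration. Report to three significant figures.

(a) 3000 mg; (b) 61.9 mg/h

Vd(total) = 78 kg × 2.3 L/kg = 179.4 L
Loading: fill Vd to C_target → 179.4 L × 16.7 mg/L = 2996 mg
CL = 61.8 mL/min = 61.8 × 0.06 = 3.708 L/h
Maintenance: replace elimination → rate = CL × Css = 3.708 × 16.7 = 61.92 mg/h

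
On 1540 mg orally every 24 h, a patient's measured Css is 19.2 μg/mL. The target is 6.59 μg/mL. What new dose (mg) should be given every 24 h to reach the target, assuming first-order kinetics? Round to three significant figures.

For first-order elimination, Css ∝ F·D/(CL·τ); F and CL are unchanged, so Css ∝ D/τ.
D₂ = D₁ × (Css,target / Css,current) = 1540 × 6.59/19.2 = 528.6 mg

529 mg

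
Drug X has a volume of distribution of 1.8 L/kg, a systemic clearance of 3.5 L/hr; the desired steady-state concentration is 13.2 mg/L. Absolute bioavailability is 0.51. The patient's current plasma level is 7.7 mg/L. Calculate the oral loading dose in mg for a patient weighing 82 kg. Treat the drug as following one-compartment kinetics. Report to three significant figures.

1590 mg

Vd(total) = 82 kg × 1.8 L/kg = 147.6 L
Concentration deficit ΔC = 13.2 − 7.7 = 5.500 mg/L
LD = Vd × ΔC / F = 147.6 × 5.500 / 0.51 = 1592 mg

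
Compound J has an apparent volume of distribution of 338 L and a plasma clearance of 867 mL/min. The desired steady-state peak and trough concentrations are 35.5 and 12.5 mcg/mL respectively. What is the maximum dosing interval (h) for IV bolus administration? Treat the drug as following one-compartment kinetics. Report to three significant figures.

CL = 867 mL/min × 60/1000 = 52.02 L/h
k = CL / Vd = 52.02 / 338.0 = 0.1539 h⁻¹
Between IV bolus doses, concentration decays as C = C₀·e^(−kτ), so C_peak/C_trough = e^(kτ).
τ_max = ln(C_peak/C_trough) / k = ln(35.5/12.5) / 0.1539 = 1.044 / 0.1539 = 6.784 h

6.78 h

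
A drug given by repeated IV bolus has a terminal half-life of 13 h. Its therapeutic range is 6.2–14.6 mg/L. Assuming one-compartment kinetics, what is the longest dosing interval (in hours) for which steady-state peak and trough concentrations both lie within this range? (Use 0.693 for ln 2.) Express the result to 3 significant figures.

16.1 h

k = 0.693 / t½ = 0.693 / 13 = 0.05331 h⁻¹
Between IV bolus doses, concentration decays as C = C₀·e^(−kτ), so C_peak/C_trough = e^(kτ).
τ_max = ln(C_peak/C_trough) / k = ln(14.6/6.2) / 0.05331 = 0.8565 / 0.05331 = 16.07 h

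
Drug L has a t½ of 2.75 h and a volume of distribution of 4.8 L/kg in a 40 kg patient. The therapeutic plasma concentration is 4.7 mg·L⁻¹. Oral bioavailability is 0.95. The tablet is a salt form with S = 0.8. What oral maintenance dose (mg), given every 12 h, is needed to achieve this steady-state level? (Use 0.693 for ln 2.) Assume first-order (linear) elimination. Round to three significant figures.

3590 mg

Vd = 4.8 L/kg × 40 kg = 192.0 L
k = 0.693/2.75 = 0.2520 h⁻¹, so CL = k·Vd = 0.2520 × 192.0 = 48.38 L/h
D = CL × Css × τ / F / S = 48.38 × 4.7 × 12 / 0.95 / 0.8 = 3590 mg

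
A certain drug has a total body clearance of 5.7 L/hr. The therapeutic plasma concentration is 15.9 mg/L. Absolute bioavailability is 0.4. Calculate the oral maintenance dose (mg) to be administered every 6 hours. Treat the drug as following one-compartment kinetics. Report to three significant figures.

1360 mg

At steady state, dose per interval replaces the amount cleared in that interval: F·D/τ = CL·Css.
D = CL × Css × τ / F = 5.700 × 15.9 × 6 / 0.4 = 1359 mg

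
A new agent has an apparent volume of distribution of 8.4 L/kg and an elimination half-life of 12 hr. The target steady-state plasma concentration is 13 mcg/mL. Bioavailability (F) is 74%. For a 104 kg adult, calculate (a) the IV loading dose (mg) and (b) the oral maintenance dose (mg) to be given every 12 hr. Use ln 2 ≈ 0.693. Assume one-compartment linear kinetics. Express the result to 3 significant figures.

Vd(total) = 104 kg × 8.4 L/kg = 873.6 L
LD = Vd × C = 873.6 × 13 = 11360 mg
CL = 0.693 × Vd / t½ = 0.693 × 873.6 / 12 = 50.45 L/h
D = CL × Css × τ / F = 50.45 × 13 × 12 / 0.74 = 10640 mg

(a) 11400 mg; (b) 10600 mg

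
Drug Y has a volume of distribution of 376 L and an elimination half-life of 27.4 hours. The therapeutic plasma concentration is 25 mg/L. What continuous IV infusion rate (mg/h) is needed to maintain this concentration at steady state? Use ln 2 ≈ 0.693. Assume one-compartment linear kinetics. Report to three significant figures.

238 mg/h

CL = 0.693 × Vd / t½ = 0.693 × 376.0 / 27.4 = 9.510 L/h
Infusion rate = CL × Css = 9.510 × 25 = 237.8 mg/h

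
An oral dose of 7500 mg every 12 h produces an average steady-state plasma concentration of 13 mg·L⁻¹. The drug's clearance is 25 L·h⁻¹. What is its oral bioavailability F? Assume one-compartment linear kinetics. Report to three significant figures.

0.520

F·D/τ = CL·Css at steady state → F = CL·Css·τ / D.
F = 25 × 13 × 12 / 7500 = 0.520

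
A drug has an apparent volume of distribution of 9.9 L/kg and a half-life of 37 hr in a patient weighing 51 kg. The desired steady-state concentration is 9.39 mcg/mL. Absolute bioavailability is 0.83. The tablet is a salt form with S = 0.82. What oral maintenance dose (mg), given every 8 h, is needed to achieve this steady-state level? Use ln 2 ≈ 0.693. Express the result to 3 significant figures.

Total Vd = 9.9 × 51 = 504.9 L
CL = ln 2 · Vd / t½ = 0.693 × 504.9 / 37 = 9.457 L/h
D = CL × Css × τ / F / S = 9.457 × 9.39 × 8 / 0.83 / 0.82 = 1044 mg

1040 mg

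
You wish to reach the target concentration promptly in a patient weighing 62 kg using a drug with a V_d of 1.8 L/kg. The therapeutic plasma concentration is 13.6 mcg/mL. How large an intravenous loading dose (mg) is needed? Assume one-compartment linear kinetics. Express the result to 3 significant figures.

1520 mg

Vd = 1.8 L/kg × 62 kg = 111.6 L
LD = Vd × C = 111.6 × 13.60 = 1518 mg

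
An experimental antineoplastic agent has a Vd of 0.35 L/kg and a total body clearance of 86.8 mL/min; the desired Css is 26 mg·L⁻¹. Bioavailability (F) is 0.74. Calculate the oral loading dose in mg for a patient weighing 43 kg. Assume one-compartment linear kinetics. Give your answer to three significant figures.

529 mg

Vd = 0.35 L/kg × 43 kg = 15.05 L
The loading dose fills Vd to the target concentration.
LD = Vd × C / F = 15.05 × 26.00 / 0.74 = 528.8 mg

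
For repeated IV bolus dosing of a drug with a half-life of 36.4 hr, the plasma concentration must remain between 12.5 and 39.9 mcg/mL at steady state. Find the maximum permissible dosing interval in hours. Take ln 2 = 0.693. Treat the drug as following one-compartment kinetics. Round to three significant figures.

k = 0.693 / t½ = 0.693 / 36.4 = 0.01904 h⁻¹
Between IV bolus doses, concentration decays as C = C₀·e^(−kτ), so C_peak/C_trough = e^(kτ).
τ_max = ln(C_peak/C_trough) / k = ln(39.9/12.5) / 0.01904 = 1.161 / 0.01904 = 60.98 h

61.0 h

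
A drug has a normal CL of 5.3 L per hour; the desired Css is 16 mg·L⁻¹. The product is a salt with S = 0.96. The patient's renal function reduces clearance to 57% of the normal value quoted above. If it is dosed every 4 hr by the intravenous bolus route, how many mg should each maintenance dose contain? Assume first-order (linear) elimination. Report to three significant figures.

201 mg

Patient clearance = 0.57 × 5.300 = 3.021 L/h
D = CL × Css × τ / S = 3.021 × 16 × 4 / 0.96 = 201.4 mg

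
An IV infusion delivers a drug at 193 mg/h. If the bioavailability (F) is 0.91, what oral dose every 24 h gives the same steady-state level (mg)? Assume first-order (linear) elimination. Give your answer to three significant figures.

5090 mg

To maintain the same Css, the systemic dosing rate must be unchanged: F·D/τ = infusion rate.
D = rate × τ / F = 193 × 24 / 0.91 = 5090 mg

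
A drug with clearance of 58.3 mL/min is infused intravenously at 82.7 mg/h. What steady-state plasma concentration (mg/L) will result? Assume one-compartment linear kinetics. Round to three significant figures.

23.6 mg/L

Convert clearance: 58.3 mL/min × 60 min/h ÷ 1000 mL/L = 3.498 L/h
Css = rate / CL = 82.7 / 3.498 = 23.64 mg/L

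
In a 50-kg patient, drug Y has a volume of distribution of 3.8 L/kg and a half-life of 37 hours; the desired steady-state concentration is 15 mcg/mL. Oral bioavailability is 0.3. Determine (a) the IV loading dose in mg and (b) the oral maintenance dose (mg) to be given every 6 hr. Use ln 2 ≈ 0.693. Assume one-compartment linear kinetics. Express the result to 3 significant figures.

(a) 2850 mg; (b) 1070 mg

Vd = 3.8 L/kg × 50 kg = 190.0 L
LD = Vd × C = 190.0 × 15 = 2850 mg
CL = 0.693 × Vd / t½ = 0.693 × 190.0 / 37 = 3.559 L/h
D = CL × Css × τ / F = 3.559 × 15 × 6 / 0.3 = 1068 mg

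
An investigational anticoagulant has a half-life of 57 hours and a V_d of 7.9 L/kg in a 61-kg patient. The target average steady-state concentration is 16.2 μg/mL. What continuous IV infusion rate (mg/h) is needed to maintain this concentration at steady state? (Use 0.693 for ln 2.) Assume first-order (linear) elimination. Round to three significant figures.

Vd(total) = 61 kg × 7.9 L/kg = 481.9 L
k = 0.693/57 = 0.01216 h⁻¹, so CL = k·Vd = 0.01216 × 481.9 = 5.860 L/h
Infusion rate = CL × Css = 5.860 × 16.2 = 94.93 mg/h

94.9 mg/h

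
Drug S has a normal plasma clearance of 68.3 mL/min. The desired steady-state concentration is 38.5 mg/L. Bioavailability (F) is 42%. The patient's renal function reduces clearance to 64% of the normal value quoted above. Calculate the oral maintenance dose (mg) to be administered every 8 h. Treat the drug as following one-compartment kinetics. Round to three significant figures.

1920 mg

CL = 68.3 mL/min = 68.3 × 0.06 = 4.098 L/h
Patient clearance = 0.64 × 4.098 = 2.623 L/h
D = CL × Css × τ / F = 2.623 × 38.5 × 8 / 0.42 = 1924 mg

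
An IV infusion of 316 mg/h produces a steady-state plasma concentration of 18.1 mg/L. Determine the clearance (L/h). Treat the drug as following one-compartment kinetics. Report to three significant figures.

At steady state, infusion rate = CL × Css, so CL = rate / Css.
CL = 316 / 18.1 = 17.46 L/h

17.5 L/h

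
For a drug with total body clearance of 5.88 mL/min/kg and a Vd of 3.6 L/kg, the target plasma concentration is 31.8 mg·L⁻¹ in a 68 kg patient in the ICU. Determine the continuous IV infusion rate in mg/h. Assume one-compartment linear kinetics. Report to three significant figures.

CL = 5.88 mL/min/kg × 68 kg = 399.8 mL/min = 399.8 × 60/1000 = 23.99 L/h
At steady state, infusion rate equals elimination rate: rate in = CL × Css.
Rate = CL × Css = 23.99 × 31.8 = 762.9 mg/h

763 mg/h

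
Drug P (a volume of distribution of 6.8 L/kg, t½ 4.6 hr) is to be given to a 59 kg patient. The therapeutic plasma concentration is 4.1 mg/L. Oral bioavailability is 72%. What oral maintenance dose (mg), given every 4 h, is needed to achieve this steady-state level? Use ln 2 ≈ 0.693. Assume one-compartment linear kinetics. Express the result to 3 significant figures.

1380 mg

Vd = 6.8 L/kg × 59 kg = 401.2 L
CL = 0.693 × Vd / t½ = 0.693 × 401.2 / 4.6 = 60.44 L/h
D = CL × Css × τ / F = 60.44 × 4.1 × 4 / 0.72 = 1377 mg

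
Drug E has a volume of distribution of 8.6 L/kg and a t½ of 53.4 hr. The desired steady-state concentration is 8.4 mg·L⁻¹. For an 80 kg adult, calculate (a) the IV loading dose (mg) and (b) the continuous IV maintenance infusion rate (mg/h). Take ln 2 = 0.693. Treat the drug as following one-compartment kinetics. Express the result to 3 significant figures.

(a) 5780 mg; (b) 75.0 mg/h

Vd(total) = 80 kg × 8.6 L/kg = 688.0 L
LD = Vd × C = 688.0 × 8.4 = 5779 mg
CL = 0.693 × Vd / t½ = 0.693 × 688.0 / 53.4 = 8.929 L/h
Infusion rate = CL × Css = 8.929 × 8.4 = 75.00 mg/h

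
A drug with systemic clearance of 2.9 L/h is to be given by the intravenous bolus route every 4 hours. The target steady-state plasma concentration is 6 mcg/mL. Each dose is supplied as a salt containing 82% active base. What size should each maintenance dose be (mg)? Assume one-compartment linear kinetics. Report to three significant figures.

84.9 mg

D = CL × Css × τ / S = 2.900 × 6 × 4 / 0.82 = 84.88 mg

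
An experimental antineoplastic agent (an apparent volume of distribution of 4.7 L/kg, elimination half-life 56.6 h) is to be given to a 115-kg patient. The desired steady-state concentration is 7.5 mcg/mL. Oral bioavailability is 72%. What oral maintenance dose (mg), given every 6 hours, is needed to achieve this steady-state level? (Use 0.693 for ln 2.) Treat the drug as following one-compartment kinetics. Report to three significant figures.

414 mg

Vd = 4.7 L/kg × 115 kg = 540.5 L
k = 0.693/56.6 = 0.01224 h⁻¹, so CL = k·Vd = 0.01224 × 540.5 = 6.616 L/h
D = CL × Css × τ / F = 6.616 × 7.5 × 6 / 0.72 = 413.5 mg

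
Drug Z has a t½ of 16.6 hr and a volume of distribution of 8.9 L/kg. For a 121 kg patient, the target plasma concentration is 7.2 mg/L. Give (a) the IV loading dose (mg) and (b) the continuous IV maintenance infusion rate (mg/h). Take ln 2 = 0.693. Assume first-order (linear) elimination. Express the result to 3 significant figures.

(a) 7750 mg; (b) 324 mg/h

Vd(total) = 121 kg × 8.9 L/kg = 1077 L
LD = Vd × C = 1077 × 7.2 = 7754 mg
CL = 0.693 × Vd / t½ = 0.693 × 1077 / 16.6 = 44.96 L/h
Infusion rate = CL × Css = 44.96 × 7.2 = 323.7 mg/h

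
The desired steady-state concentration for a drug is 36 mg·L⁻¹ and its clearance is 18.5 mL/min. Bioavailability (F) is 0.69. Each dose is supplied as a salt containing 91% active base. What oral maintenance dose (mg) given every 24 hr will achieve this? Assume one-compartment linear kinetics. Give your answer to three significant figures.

1530 mg

CL = 18.5 mL/min × 60/1000 = 1.110 L/h
D = CL × Css × τ / F / S = 1.110 × 36 × 24 / 0.69 / 0.91 = 1527 mg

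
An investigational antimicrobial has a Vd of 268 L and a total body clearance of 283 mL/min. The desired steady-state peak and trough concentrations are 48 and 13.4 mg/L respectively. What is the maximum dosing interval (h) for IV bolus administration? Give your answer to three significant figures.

Convert clearance: 283 mL/min × 60 min/h ÷ 1000 mL/L = 16.98 L/h
k = CL / Vd = 16.98 / 268.0 = 0.06336 h⁻¹
Between IV bolus doses, concentration decays as C = C₀·e^(−kτ), so C_peak/C_trough = e^(kτ).
τ_max = ln(C_peak/C_trough) / k = ln(48/13.4) / 0.06336 = 1.276 / 0.06336 = 20.14 h

20.1 h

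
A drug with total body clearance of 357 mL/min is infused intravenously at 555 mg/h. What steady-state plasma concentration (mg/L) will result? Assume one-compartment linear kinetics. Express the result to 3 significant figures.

CL = 357 mL/min × 60/1000 = 21.42 L/h
Css = rate / CL = 555 / 21.42 = 25.91 mg/L

25.9 mg/L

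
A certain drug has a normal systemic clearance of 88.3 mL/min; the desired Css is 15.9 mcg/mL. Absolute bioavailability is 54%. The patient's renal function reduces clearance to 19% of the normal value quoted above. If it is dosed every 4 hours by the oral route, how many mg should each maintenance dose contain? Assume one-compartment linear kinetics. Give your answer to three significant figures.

CL = 88.3 mL/min × 60/1000 = 5.298 L/h
Patient clearance = 0.19 × 5.298 = 1.007 L/h
D = CL × Css × τ / F = 1.007 × 15.9 × 4 / 0.54 = 118.6 mg

119 mg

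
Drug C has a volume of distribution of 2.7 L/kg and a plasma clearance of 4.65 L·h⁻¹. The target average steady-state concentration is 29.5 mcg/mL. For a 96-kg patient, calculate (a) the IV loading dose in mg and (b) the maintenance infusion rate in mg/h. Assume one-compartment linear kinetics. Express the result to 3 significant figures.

Vd(total) = 96 kg × 2.7 L/kg = 259.2 L
Loading dose = Vd × C = 259.2 × 29.5 = 7646 mg
Maintenance infusion rate = CL × Css = 4.650 × 29.5 = 137.2 mg/h

(a) 7650 mg; (b) 137 mg/h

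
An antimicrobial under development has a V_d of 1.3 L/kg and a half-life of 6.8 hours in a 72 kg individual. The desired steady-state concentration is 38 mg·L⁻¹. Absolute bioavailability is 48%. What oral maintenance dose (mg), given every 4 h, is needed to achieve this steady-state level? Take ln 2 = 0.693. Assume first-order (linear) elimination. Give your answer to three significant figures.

3020 mg

Total Vd = 1.3 × 72 = 93.60 L
CL = ln 2 · Vd / t½ = 0.693 × 93.60 / 6.8 = 9.539 L/h
D = CL × Css × τ / F = 9.539 × 38 × 4 / 0.48 = 3021 mg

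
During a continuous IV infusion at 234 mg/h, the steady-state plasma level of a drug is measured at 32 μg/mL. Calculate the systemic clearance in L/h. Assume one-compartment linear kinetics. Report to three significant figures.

7.31 L/h

At steady state, infusion rate = CL × Css, so CL = rate / Css.
CL = 234 / 32 = 7.313 L/h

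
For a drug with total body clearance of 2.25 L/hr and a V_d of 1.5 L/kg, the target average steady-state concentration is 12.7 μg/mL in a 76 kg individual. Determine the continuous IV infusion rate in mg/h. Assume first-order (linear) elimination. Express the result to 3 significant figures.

Infusion rate = CL · Css = 2.250 L/h × 12.7 mg/L = 28.58 mg/h

28.6 mg/h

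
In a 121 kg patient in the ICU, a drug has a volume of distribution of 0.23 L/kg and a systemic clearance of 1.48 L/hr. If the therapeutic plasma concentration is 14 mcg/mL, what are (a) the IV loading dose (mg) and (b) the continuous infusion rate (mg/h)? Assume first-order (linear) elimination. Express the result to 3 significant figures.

(a) 390 mg; (b) 20.7 mg/h

Total Vd = 0.23 × 121 = 27.83 L
Loading dose = Vd × C = 27.83 × 14 = 389.6 mg
Maintenance infusion rate = CL × Css = 1.480 × 14 = 20.72 mg/h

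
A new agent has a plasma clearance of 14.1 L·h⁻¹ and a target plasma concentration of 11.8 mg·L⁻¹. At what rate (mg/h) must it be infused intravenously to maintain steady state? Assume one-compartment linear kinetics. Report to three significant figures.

Infusion rate = CL · Css = 14.10 L/h × 11.8 mg/L = 166.4 mg/h

166 mg/h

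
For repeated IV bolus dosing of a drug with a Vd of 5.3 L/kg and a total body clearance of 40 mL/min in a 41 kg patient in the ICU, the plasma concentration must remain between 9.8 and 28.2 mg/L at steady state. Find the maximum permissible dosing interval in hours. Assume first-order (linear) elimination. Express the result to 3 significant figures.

Vd = 5.3 L/kg × 41 kg = 217.3 L
Convert clearance: 40 mL/min × 60 min/h ÷ 1000 mL/L = 2.400 L/h
k = CL / Vd = 2.400 / 217.3 = 0.01104 h⁻¹
Between IV bolus doses, concentration decays as C = C₀·e^(−kτ), so C_peak/C_trough = e^(kτ).
τ_max = ln(C_peak/C_trough) / k = ln(28.2/9.8) / 0.01104 = 1.057 / 0.01104 = 95.74 h

95.7 h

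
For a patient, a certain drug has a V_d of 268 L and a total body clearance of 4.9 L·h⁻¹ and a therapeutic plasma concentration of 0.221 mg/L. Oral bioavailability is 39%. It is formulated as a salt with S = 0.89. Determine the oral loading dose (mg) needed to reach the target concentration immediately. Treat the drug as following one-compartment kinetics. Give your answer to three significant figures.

LD = Vd × C / F / S = 268.0 × 0.2210 / 0.39 / 0.89 = 170.6 mg

171 mg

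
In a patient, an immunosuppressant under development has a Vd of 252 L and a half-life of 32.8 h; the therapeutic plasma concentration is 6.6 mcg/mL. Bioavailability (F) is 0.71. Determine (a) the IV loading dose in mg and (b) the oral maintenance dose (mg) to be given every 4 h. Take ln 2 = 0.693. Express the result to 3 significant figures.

LD = Vd × C = 252.0 × 6.6 = 1663 mg
CL = 0.693 × Vd / t½ = 0.693 × 252.0 / 32.8 = 5.324 L/h
D = CL × Css × τ / F = 5.324 × 6.6 × 4 / 0.71 = 198.0 mg

(a) 1660 mg; (b) 198 mg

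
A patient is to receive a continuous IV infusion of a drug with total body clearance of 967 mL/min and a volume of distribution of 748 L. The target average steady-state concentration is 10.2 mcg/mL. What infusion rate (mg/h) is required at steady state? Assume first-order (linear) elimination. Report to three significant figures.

592 mg/h

CL = 967 mL/min = 967 × 0.06 = 58.02 L/h
Infusion rate = CL · Css = 58.02 L/h × 10.2 mg/L = 591.8 mg/h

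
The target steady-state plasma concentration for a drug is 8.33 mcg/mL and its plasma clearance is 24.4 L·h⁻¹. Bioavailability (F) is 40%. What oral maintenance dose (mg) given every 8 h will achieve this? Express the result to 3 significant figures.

D = CL × Css × τ / F = 24.40 × 8.33 × 8 / 0.4 = 4065 mg

4070 mg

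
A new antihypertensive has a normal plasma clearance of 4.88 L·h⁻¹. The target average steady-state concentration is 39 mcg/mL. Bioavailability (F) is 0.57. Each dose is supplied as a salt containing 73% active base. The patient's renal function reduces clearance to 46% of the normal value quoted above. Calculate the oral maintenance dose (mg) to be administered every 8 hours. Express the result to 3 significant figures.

1680 mg

Patient clearance = 0.46 × 4.880 = 2.245 L/h
At steady state, dose per interval replaces the amount cleared in that interval: F·S·D/τ = CL·Css.
D = CL × Css × τ / F / S = 2.245 × 39 × 8 / 0.57 / 0.73 = 1683 mg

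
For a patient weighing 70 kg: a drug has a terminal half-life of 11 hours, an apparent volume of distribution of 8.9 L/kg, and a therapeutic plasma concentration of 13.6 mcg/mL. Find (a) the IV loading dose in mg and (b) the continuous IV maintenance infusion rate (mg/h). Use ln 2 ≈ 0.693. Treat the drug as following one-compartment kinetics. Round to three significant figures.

(a) 8470 mg; (b) 534 mg/h

Vd = 8.9 L/kg × 70 kg = 623.0 L
LD = Vd × C = 623.0 × 13.6 = 8473 mg
CL = 0.693 × Vd / t½ = 0.693 × 623.0 / 11 = 39.25 L/h
Infusion rate = CL × Css = 39.25 × 13.6 = 533.8 mg/h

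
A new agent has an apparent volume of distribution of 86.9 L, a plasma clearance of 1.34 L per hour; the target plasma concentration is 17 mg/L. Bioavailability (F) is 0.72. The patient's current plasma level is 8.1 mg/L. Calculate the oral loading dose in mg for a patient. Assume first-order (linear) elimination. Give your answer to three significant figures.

1070 mg

Concentration deficit ΔC = 17 − 8.1 = 8.900 mg/L
LD = Vd × ΔC / F = 86.90 × 8.900 / 0.72 = 1074 mg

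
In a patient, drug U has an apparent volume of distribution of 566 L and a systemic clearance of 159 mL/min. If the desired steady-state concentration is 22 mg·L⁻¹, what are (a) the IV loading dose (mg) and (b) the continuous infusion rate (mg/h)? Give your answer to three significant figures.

(a) 12500 mg; (b) 210 mg/h

LD = Vd · C_target = 566.0 × 22 = 12450 mg
CL = 159 mL/min × 60/1000 = 9.540 L/h
Maintenance infusion rate = CL × Css = 9.540 × 22 = 209.9 mg/h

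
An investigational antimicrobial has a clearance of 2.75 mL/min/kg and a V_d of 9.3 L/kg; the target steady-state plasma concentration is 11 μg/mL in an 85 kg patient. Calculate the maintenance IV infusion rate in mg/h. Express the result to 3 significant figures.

154 mg/h

CL = 2.75 mL/min/kg × 85 kg = 233.8 mL/min = 233.8 × 60/1000 = 14.03 L/h
Infusion rate = CL · Css = 14.03 L/h × 11 mg/L = 154.3 mg/h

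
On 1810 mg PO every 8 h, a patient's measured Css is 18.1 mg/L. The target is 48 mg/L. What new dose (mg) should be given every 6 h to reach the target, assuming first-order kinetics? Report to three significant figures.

For first-order elimination, Css ∝ F·D/(CL·τ); F and CL are unchanged, so Css ∝ D/τ.
D₂ = D₁ × (Css,target / Css,current) × (τ₂/τ₁) = 1810 × (48/18.1) × (6/8) = 3600 mg

3600 mg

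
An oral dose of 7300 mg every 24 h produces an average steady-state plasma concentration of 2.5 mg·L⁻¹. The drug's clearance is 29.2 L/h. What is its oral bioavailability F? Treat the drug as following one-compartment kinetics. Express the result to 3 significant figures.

0.240

F·D/τ = CL·Css at steady state → F = CL·Css·τ / D.
F = 29.2 × 2.5 × 24 / 7300 = 0.240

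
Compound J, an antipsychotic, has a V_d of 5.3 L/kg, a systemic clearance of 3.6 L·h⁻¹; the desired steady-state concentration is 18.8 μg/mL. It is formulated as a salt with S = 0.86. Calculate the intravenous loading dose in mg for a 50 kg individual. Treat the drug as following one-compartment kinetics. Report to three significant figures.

5790 mg

Vd(total) = 50 kg × 5.3 L/kg = 265.0 L
LD = Vd × C / S = 265.0 × 18.80 / 0.86 = 5793 mg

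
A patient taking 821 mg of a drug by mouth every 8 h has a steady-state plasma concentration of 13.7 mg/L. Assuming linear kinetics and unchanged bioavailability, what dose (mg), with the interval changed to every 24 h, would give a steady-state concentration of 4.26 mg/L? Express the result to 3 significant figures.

For first-order elimination, Css ∝ F·D/(CL·τ); F and CL are unchanged, so Css ∝ D/τ.
D₂ = D₁ × (Css,target / Css,current) × (τ₂/τ₁) = 821 × (4.26/13.7) × (24/8) = 765.9 mg

766 mg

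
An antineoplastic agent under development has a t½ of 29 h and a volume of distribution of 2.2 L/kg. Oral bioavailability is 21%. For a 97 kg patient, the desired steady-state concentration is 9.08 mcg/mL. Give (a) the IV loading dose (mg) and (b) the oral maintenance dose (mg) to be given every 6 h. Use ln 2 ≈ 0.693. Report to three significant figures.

Total Vd = 2.2 × 97 = 213.4 L
LD = Vd × C = 213.4 × 9.08 = 1938 mg
CL = 0.693 × Vd / t½ = 0.693 × 213.4 / 29 = 5.100 L/h
D = CL × Css × τ / F = 5.100 × 9.08 × 6 / 0.21 = 1323 mg

(a) 1940 mg; (b) 1320 mg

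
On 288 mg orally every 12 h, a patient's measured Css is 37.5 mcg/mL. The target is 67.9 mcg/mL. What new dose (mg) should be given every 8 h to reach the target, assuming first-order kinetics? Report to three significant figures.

For first-order elimination, Css ∝ F·D/(CL·τ); F and CL are unchanged, so Css ∝ D/τ.
D₂ = D₁ × (Css,target / Css,current) × (τ₂/τ₁) = 288 × (67.9/37.5) × (8/12) = 347.6 mg

348 mg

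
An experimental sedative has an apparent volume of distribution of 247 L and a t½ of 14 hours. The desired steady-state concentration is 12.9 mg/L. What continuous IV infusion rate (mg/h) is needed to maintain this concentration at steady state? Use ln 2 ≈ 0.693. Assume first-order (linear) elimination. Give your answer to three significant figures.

158 mg/h

CL = ln 2 · Vd / t½ = 0.693 × 247.0 / 14 = 12.23 L/h
Infusion rate = CL × Css = 12.23 × 12.9 = 157.8 mg/h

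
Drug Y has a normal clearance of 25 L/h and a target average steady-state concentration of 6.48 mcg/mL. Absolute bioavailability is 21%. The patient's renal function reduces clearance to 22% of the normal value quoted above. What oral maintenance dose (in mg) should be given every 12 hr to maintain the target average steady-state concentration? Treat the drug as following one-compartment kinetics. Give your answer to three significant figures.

Patient clearance = 0.22 × 25.00 = 5.500 L/h
D = CL × Css × τ / F = 5.500 × 6.48 × 12 / 0.21 = 2037 mg

2040 mg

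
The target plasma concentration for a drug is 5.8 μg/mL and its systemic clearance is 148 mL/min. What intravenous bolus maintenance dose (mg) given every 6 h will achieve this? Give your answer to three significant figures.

CL = 148 mL/min = 148 × 0.06 = 8.880 L/h
At steady state, dose per interval replaces the amount cleared in that interval: D/τ = CL·Css.
D = CL × Css × τ = 8.880 × 5.8 × 6 = 309.0 mg

309 mg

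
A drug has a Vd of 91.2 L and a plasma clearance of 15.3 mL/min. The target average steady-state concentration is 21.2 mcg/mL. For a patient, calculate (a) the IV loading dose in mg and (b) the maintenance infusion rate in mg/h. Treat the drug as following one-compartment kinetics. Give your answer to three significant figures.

Loading: fill Vd to C_target → 91.20 L × 21.2 mg/L = 1933 mg
CL = 15.3 mL/min = 15.3 × 0.06 = 0.9180 L/h
Maintenance: replace elimination → rate = CL × Css = 0.9180 × 21.2 = 19.46 mg/h

(a) 1930 mg; (b) 19.5 mg/h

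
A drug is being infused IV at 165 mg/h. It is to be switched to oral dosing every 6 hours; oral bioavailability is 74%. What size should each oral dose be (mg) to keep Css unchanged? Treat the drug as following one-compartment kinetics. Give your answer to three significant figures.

1340 mg

To maintain the same Css, the systemic dosing rate must be unchanged: F·D/τ = infusion rate.
D = rate × τ / F = 165 × 6 / 0.74 = 1338 mg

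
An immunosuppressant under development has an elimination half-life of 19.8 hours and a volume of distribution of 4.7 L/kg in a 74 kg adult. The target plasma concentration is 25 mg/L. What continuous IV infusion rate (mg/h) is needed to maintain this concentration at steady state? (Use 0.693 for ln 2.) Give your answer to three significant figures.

Vd = 4.7 L/kg × 74 kg = 347.8 L
k = 0.693/19.8 = 0.03500 h⁻¹, so CL = k·Vd = 0.03500 × 347.8 = 12.17 L/h
Infusion rate = CL × Css = 12.17 × 25 = 304.3 mg/h

304 mg/h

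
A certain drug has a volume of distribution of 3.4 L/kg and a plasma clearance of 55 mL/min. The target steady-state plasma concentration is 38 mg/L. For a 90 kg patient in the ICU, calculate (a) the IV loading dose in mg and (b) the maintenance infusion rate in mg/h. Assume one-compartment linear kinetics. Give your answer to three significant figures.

(a) 11600 mg; (b) 125 mg/h

Total Vd = 3.4 × 90 = 306.0 L
Loading dose = Vd × C = 306.0 × 38 = 11630 mg
CL = 55 mL/min = 55 × 0.06 = 3.300 L/h
Maintenance: replace elimination → rate = CL × Css = 3.300 × 38 = 125.4 mg/h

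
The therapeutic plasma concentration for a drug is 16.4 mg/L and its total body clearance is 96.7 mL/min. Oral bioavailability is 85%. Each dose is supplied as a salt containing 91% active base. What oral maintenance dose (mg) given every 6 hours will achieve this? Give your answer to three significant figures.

Convert clearance: 96.7 mL/min × 60 min/h ÷ 1000 mL/L = 5.802 L/h
D = CL × Css × τ / F / S = 5.802 × 16.4 × 6 / 0.85 / 0.91 = 738.1 mg

738 mg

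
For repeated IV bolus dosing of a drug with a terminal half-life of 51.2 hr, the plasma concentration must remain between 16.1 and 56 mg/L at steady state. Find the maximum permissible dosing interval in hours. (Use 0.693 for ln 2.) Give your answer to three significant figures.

92.1 h

k = 0.693 / t½ = 0.693 / 51.2 = 0.01354 h⁻¹
Between IV bolus doses, concentration decays as C = C₀·e^(−kτ), so C_peak/C_trough = e^(kτ).
τ_max = ln(C_peak/C_trough) / k = ln(56/16.1) / 0.01354 = 1.247 / 0.01354 = 92.10 h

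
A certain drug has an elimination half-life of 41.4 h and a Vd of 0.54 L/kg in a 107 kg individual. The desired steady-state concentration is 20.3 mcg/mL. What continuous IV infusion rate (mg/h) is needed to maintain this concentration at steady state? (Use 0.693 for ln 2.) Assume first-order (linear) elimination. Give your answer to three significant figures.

19.6 mg/h

Vd(total) = 107 kg × 0.54 L/kg = 57.78 L
k = 0.693/41.4 = 0.01674 h⁻¹, so CL = k·Vd = 0.01674 × 57.78 = 0.9672 L/h
Infusion rate = CL × Css = 0.9672 × 20.3 = 19.63 mg/h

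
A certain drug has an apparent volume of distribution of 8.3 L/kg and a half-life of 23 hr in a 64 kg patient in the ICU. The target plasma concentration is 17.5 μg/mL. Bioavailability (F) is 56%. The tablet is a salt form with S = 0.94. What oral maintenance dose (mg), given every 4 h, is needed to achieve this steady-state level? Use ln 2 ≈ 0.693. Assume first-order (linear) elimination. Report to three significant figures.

Vd = 8.3 L/kg × 64 kg = 531.2 L
CL = 0.693 × Vd / t½ = 0.693 × 531.2 / 23 = 16.01 L/h
D = CL × Css × τ / F / S = 16.01 × 17.5 × 4 / 0.56 / 0.94 = 2129 mg

2130 mg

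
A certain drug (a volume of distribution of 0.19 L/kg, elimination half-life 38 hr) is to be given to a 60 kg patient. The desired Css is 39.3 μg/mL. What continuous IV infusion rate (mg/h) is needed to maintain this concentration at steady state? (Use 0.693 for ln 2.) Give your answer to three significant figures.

Vd(total) = 60 kg × 0.19 L/kg = 11.40 L
CL = ln 2 · Vd / t½ = 0.693 × 11.40 / 38 = 0.2079 L/h
Infusion rate = CL × Css = 0.2079 × 39.3 = 8.170 mg/h

8.17 mg/h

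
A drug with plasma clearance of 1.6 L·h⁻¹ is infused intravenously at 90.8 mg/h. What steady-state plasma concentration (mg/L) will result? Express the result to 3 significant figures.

56.8 mg/L

Css = rate / CL = 90.8 / 1.600 = 56.75 mg/L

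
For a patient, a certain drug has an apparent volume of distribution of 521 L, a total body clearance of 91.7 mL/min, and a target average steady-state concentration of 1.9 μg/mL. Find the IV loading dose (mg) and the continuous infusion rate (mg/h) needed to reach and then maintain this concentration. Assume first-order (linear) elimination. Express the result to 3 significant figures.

Loading dose = Vd × C = 521.0 × 1.9 = 989.9 mg
Convert clearance: 91.7 mL/min × 60 min/h ÷ 1000 mL/L = 5.502 L/h
Maintenance: replace elimination → rate = CL × Css = 5.502 × 1.9 = 10.45 mg/h

(a) 990 mg; (b) 10.5 mg/h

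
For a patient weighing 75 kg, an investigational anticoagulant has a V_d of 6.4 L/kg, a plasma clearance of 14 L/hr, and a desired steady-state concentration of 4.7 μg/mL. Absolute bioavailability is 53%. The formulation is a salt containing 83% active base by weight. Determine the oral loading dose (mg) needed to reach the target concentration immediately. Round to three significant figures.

Total Vd = 6.4 × 75 = 480.0 L
LD is governed by Vd — clearance does not enter the loading-dose calculation.
LD = Vd × C / F / S = 480.0 × 4.700 / 0.53 / 0.83 = 5128 mg

5130 mg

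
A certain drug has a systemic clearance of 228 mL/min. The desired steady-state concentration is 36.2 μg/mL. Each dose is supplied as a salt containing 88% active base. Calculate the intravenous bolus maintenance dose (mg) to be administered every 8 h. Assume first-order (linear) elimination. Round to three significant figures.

4500 mg

CL = 228 mL/min = 228 × 0.06 = 13.68 L/h
D = CL × Css × τ / S = 13.68 × 36.2 × 8 / 0.88 = 4502 mg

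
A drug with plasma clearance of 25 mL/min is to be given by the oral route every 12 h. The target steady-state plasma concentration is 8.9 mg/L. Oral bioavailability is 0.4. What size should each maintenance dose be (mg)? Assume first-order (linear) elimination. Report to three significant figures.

401 mg

CL = 25 mL/min × 60/1000 = 1.500 L/h
D = CL × Css × τ / F = 1.500 × 8.9 × 12 / 0.4 = 400.5 mg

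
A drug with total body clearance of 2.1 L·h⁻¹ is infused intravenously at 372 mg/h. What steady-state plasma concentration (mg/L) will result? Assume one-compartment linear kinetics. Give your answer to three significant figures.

177 mg/L

Css = rate / CL = 372 / 2.100 = 177.1 mg/L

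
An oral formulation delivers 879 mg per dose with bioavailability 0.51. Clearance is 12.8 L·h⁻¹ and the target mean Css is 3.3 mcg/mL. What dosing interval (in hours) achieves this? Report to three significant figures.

10.6 h

F·D/τ = CL·Css → τ = F·D / (CL·Css).
τ = 0.51 × 879 / (12.8 × 3.3) = 10.61 h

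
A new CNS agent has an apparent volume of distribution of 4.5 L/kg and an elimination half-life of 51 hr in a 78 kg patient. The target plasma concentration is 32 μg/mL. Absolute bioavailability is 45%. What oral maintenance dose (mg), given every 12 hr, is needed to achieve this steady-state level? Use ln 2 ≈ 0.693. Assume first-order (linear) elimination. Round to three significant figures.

Vd(total) = 78 kg × 4.5 L/kg = 351.0 L
k = 0.693/51 = 0.01359 h⁻¹, so CL = k·Vd = 0.01359 × 351.0 = 4.770 L/h
D = CL × Css × τ / F = 4.770 × 32 × 12 / 0.45 = 4070 mg

4070 mg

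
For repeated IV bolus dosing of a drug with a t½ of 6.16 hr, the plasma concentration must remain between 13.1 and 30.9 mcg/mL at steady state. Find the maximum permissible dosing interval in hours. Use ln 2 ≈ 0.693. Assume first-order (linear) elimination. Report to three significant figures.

k = 0.693 / t½ = 0.693 / 6.16 = 0.1125 h⁻¹
Between IV bolus doses, concentration decays as C = C₀·e^(−kτ), so C_peak/C_trough = e^(kτ).
τ_max = ln(C_peak/C_trough) / k = ln(30.9/13.1) / 0.1125 = 0.8581 / 0.1125 = 7.628 h

7.63 h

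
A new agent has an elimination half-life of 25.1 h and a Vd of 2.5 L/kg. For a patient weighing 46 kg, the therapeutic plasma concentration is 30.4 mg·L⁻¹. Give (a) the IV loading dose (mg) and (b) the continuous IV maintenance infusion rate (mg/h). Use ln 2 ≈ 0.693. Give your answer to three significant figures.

Total Vd = 2.5 × 46 = 115.0 L
LD = Vd × C = 115.0 × 30.4 = 3496 mg
CL = 0.693 × Vd / t½ = 0.693 × 115.0 / 25.1 = 3.175 L/h
Infusion rate = CL × Css = 3.175 × 30.4 = 96.52 mg/h

(a) 3500 mg; (b) 96.5 mg/h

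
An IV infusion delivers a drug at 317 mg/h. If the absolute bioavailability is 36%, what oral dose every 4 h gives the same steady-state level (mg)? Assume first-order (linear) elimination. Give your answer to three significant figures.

To maintain the same Css, the systemic dosing rate must be unchanged: F·D/τ = infusion rate.
D = rate × τ / F = 317 × 4 / 0.36 = 3522 mg

3520 mg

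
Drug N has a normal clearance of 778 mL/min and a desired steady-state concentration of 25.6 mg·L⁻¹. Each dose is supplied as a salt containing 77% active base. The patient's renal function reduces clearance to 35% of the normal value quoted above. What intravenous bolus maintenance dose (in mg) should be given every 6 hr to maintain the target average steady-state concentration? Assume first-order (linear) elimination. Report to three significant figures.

CL = 778 mL/min × 60/1000 = 46.68 L/h
Patient clearance = 0.35 × 46.68 = 16.34 L/h
At steady state, dose per interval replaces the amount cleared in that interval: S·D/τ = CL·Css.
D = CL × Css × τ / S = 16.34 × 25.6 × 6 / 0.77 = 3260 mg

3260 mg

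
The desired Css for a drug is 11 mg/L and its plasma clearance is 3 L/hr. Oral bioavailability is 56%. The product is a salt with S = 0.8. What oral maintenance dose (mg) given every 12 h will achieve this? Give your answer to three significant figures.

884 mg

D = CL × Css × τ / F / S = 3.000 × 11 × 12 / 0.56 / 0.8 = 883.9 mg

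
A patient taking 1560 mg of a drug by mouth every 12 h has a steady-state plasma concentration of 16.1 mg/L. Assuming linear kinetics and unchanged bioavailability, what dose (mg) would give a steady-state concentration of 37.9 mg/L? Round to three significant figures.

3670 mg

For first-order elimination, Css ∝ F·D/(CL·τ); F and CL are unchanged, so Css ∝ D/τ.
D₂ = D₁ × (Css,target / Css,current) = 1560 × 37.9/16.1 = 3672 mg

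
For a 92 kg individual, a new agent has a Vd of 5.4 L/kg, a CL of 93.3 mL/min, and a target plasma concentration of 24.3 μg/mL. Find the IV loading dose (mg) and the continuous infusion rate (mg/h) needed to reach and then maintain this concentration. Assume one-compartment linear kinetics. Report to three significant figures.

(a) 12100 mg; (b) 136 mg/h

Total Vd = 5.4 × 92 = 496.8 L
Loading dose = Vd × C = 496.8 × 24.3 = 12070 mg
Convert clearance: 93.3 mL/min × 60 min/h ÷ 1000 mL/L = 5.598 L/h
Maintenance: replace elimination → rate = CL × Css = 5.598 × 24.3 = 136.0 mg/h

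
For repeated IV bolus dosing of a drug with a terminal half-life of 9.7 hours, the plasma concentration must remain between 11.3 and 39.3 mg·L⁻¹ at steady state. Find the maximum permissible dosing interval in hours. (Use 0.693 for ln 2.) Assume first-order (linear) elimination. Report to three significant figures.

17.4 h

k = 0.693 / t½ = 0.693 / 9.7 = 0.07144 h⁻¹
Between IV bolus doses, concentration decays as C = C₀·e^(−kτ), so C_peak/C_trough = e^(kτ).
τ_max = ln(C_peak/C_trough) / k = ln(39.3/11.3) / 0.07144 = 1.246 / 0.07144 = 17.44 h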